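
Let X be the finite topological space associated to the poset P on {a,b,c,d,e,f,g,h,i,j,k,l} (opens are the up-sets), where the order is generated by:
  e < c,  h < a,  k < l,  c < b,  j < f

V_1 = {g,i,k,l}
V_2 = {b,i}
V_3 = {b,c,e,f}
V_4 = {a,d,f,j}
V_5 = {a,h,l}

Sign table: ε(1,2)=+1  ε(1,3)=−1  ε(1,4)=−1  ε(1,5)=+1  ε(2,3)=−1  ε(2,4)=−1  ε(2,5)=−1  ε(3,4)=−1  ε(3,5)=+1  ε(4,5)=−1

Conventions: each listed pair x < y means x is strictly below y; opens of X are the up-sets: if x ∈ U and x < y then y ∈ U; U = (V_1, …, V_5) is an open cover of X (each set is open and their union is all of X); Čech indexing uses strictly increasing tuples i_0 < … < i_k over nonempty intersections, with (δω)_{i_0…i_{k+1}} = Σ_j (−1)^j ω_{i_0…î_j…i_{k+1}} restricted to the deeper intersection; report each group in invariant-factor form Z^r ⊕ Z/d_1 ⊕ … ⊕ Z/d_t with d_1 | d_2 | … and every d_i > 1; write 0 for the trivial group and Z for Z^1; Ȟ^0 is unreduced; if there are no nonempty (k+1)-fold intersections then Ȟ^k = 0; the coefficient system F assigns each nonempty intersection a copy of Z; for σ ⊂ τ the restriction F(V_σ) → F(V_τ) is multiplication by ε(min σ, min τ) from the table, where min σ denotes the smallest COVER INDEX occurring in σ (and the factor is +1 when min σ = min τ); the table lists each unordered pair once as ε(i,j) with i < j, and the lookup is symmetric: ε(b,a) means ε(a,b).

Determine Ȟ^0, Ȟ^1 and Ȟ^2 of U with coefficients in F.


nonempty overlaps:
  V12={i} V15={l} V23={b} V34={f} V45={a}
C dims 5,5; δ0: rk 5, SNF 1^4·2
degree 0: 5−5−0 = 0 → Ȟ^0 ≅ 0
degree 1: 5−0−5 = 0 plus torsion [2] → Ȟ^1 ≅ Z/2
degree 2: 0−0−0 = 0 → Ȟ^2 ≅ 0

Ȟ^0(U;F) ≅ 0; Ȟ^1(U;F) ≅ Z/2; Ȟ^2(U;F) ≅ 0


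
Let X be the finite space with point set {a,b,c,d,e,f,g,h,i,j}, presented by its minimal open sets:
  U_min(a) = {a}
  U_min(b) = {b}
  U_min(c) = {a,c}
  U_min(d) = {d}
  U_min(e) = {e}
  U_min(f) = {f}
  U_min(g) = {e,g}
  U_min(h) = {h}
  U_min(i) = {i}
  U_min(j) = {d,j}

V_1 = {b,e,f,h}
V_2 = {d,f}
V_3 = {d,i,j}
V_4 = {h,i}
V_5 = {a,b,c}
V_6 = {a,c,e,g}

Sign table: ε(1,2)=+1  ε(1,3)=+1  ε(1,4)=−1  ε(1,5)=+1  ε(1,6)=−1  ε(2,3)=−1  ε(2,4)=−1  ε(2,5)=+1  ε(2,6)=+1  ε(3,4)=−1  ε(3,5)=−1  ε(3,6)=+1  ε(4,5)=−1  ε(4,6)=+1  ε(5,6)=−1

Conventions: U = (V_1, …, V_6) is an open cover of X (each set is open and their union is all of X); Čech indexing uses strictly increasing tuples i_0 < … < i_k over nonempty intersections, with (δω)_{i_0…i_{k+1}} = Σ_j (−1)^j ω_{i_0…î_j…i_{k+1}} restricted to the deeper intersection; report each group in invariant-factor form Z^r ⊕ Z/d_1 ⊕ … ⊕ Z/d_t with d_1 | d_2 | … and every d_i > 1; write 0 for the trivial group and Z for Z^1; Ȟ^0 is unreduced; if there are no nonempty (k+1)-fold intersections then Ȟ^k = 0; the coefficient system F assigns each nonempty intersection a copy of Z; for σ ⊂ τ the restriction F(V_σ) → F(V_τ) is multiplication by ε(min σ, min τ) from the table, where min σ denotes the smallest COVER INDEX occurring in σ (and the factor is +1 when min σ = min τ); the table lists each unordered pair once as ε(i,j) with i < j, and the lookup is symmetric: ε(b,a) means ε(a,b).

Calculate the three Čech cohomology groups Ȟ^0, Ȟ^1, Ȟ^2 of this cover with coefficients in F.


nerve simplices:
  V12={f} V14={h} V15={b} V16={e} V23={d} V34={i} V56={a,c}
C dims 6,7; δ0: rk 6, SNF 1^5·2
degree 0: 6−6−0 = 0 → Ȟ^0 ≅ 0
degree 1: 7−0−6 = 1 plus torsion [2] → Ȟ^1 ≅ Z ⊕ Z/2
degree 2: 0−0−0 = 0 → Ȟ^2 ≅ 0

Ȟ^0 ≅ 0; Ȟ^1 ≅ Z ⊕ Z/2; Ȟ^2 ≅ 0


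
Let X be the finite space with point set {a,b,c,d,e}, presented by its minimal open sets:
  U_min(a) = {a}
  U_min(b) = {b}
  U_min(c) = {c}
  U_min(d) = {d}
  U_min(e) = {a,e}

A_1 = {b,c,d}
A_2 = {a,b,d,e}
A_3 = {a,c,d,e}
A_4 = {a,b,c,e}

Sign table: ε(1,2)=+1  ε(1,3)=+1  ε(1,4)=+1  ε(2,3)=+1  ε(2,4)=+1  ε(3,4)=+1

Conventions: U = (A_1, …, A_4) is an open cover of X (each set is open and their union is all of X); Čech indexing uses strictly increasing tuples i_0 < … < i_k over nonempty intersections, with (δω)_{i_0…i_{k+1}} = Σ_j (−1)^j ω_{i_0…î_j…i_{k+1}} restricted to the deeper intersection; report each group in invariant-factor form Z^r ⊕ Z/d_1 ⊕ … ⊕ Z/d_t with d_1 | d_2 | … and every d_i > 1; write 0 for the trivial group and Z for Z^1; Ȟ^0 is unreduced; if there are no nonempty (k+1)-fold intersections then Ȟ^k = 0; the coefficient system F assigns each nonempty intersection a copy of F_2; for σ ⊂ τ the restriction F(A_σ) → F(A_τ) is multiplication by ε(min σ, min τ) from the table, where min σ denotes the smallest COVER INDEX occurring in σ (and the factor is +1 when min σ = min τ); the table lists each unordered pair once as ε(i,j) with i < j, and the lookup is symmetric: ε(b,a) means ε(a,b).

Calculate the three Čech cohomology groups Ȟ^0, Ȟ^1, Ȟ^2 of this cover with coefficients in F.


nonempty intersections:
  A12={b,d} A13={c,d} A14={b,c} A23={a,d,e} A24={a,b,e} A34={a,c,e}
  A123={d} A124={b} A134={c} A234={a,e}
C dims 4,6,4; δ0: rk_F2 3; δ1: rk_F2 3
Ȟ^0: (4−3)−0=1 ⇒ Z/2
Ȟ^1: (6−3)−3=0 ⇒ 0
Ȟ^2: (4−0)−3=1 ⇒ Z/2

Ȟ^0 = Z/2,  Ȟ^1 = 0,  Ȟ^2 = Z/2


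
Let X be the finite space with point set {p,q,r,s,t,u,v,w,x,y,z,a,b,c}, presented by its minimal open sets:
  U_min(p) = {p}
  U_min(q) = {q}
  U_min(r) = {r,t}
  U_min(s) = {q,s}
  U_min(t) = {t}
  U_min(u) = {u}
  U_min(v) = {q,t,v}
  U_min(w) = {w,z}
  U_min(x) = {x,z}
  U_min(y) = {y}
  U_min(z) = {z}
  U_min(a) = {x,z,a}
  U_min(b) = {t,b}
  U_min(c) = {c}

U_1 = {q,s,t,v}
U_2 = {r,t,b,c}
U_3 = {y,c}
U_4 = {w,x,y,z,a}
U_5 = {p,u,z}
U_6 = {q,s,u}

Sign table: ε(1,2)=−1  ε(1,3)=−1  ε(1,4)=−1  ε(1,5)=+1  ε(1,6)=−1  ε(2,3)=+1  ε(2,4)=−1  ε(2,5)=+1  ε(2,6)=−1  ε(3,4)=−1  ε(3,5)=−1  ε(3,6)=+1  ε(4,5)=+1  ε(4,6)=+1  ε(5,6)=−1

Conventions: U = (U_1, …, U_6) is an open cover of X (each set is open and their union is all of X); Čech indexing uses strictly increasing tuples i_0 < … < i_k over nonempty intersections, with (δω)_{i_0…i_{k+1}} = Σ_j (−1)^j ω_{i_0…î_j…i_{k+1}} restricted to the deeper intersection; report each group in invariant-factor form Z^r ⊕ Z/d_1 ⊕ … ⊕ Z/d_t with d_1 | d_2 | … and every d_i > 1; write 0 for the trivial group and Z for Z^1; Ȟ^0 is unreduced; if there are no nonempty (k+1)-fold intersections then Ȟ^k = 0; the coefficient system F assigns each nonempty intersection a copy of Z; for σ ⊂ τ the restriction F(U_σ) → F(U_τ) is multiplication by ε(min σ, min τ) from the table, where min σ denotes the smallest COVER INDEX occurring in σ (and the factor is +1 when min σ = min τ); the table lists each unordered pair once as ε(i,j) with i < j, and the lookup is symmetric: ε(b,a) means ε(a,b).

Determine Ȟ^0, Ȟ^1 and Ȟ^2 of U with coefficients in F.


nerve of the cover:
  U12={t} U16={q,s} U23={c} U34={y} U45={z} U56={u}
C dims 6,6; δ0: rk 5, SNF 1^5
Ȟ^0 = (6 − 5) − 0 = 1, so Ȟ^0 ≅ Z
Ȟ^1 = (6 − 0) − 5 = 1, so Ȟ^1 ≅ Z
Ȟ^2 = (0 − 0) − 0 = 0, so Ȟ^2 ≅ 0

Ȟ^0 = Z, Ȟ^1 = Z, Ȟ^2 = 0


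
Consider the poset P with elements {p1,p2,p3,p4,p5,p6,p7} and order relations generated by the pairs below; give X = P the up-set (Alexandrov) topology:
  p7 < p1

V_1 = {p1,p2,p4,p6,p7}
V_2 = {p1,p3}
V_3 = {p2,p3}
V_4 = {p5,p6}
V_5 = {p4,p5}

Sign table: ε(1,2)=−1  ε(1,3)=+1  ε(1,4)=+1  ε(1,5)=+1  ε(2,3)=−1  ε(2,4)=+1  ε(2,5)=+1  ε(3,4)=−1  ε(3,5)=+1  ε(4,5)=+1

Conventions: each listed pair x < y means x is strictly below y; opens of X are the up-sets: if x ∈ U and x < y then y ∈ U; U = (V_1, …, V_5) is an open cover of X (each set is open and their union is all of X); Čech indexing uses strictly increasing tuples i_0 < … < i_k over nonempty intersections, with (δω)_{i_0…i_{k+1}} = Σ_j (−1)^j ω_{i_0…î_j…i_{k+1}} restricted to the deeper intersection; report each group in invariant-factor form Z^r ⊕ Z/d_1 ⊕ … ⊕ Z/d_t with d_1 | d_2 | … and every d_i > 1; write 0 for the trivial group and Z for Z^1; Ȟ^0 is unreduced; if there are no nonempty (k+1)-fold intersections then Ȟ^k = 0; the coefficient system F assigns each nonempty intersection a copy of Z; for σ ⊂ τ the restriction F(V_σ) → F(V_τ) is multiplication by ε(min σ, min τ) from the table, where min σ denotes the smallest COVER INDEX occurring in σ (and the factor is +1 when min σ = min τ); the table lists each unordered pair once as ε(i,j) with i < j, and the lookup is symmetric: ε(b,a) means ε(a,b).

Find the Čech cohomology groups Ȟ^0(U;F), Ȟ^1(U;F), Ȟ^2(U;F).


nonempty intersections:
  V12={p1} V13={p2} V14={p6} V15={p4} V23={p3} V45={p5}
C dims 5,6; δ0: rk 4, SNF 1^4
Ȟ^0: (5−4)−0=1 ⇒ Z
Ȟ^1: (6−0)−4=2 ⇒ Z^2
Ȟ^2: (0−0)−0=0 ⇒ 0

Ȟ^0(U;F) ≅ Z, Ȟ^1(U;F) ≅ Z^2, Ȟ^2(U;F) ≅ 0


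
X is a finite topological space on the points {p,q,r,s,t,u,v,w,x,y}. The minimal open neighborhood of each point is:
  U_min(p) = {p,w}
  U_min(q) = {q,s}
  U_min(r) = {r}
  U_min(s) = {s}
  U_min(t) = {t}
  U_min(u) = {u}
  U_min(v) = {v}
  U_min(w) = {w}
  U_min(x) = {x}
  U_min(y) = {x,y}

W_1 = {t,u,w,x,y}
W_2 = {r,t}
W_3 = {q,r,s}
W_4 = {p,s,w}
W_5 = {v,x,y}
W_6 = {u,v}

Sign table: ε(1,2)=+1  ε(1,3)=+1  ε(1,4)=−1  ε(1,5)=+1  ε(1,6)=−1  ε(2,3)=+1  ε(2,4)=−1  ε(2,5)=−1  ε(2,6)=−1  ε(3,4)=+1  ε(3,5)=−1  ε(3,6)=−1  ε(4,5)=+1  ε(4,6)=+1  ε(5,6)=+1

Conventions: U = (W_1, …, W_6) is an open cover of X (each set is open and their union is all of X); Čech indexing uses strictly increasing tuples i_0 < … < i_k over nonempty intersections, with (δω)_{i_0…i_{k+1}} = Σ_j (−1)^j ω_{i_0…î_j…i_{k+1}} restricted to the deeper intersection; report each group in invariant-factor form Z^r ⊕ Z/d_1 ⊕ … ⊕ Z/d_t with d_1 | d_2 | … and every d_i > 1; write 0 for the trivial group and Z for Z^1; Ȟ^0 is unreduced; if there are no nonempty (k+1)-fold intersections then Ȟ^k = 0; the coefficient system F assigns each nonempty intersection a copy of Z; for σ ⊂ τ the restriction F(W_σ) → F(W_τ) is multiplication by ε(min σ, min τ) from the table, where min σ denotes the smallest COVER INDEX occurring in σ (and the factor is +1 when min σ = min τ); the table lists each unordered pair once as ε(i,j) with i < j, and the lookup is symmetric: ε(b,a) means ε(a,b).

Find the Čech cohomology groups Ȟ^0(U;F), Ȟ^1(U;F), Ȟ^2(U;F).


Ȟ^0 = 0, Ȟ^1 = Z ⊕ Z/2 and Ȟ^2 = 0

nerve simplices:
  W12={t} W14={w} W15={x,y} W16={u} W23={r} W34={s} W56={v}
C dims 6,7; δ0: rk 6, SNF 1^5·2
degree 0: 6−6−0 = 0 → Ȟ^0 ≅ 0
degree 1: 7−0−6 = 1 plus torsion [2] → Ȟ^1 ≅ Z ⊕ Z/2
degree 2: 0−0−0 = 0 → Ȟ^2 ≅ 0


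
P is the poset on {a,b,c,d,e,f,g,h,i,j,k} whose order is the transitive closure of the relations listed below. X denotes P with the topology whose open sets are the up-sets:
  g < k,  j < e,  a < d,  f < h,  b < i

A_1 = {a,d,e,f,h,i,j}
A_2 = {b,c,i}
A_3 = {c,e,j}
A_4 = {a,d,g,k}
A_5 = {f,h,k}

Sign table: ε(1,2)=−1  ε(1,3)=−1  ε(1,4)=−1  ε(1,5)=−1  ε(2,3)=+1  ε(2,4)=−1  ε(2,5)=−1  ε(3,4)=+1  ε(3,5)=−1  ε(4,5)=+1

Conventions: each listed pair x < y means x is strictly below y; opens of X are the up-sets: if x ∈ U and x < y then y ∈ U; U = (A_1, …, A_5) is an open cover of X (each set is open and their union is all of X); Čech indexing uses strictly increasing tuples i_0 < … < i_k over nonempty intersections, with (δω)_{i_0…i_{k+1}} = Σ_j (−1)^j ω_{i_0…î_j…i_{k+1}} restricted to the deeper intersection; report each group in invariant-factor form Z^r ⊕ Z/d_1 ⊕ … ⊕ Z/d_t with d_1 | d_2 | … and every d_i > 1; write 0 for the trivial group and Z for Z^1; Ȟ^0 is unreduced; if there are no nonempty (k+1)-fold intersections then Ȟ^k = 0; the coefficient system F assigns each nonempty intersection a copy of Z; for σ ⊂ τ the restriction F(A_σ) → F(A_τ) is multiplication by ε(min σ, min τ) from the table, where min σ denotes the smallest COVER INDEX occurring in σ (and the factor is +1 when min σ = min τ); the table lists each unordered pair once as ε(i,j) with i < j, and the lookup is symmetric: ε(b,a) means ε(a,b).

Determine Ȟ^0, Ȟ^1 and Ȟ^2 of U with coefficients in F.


Ȟ^0 = Z, Ȟ^1 = Z^2, Ȟ^2 = 0

nonempty intersections:
  A12={i} A13={e,j} A14={a,d} A15={f,h} A23={c} A45={k}
C dims 5,6; δ0: rk 4, SNF 1^4
Ȟ^0: (5−4)−0=1 ⇒ Z
Ȟ^1: (6−0)−4=2 ⇒ Z^2
Ȟ^2: (0−0)−0=0 ⇒ 0


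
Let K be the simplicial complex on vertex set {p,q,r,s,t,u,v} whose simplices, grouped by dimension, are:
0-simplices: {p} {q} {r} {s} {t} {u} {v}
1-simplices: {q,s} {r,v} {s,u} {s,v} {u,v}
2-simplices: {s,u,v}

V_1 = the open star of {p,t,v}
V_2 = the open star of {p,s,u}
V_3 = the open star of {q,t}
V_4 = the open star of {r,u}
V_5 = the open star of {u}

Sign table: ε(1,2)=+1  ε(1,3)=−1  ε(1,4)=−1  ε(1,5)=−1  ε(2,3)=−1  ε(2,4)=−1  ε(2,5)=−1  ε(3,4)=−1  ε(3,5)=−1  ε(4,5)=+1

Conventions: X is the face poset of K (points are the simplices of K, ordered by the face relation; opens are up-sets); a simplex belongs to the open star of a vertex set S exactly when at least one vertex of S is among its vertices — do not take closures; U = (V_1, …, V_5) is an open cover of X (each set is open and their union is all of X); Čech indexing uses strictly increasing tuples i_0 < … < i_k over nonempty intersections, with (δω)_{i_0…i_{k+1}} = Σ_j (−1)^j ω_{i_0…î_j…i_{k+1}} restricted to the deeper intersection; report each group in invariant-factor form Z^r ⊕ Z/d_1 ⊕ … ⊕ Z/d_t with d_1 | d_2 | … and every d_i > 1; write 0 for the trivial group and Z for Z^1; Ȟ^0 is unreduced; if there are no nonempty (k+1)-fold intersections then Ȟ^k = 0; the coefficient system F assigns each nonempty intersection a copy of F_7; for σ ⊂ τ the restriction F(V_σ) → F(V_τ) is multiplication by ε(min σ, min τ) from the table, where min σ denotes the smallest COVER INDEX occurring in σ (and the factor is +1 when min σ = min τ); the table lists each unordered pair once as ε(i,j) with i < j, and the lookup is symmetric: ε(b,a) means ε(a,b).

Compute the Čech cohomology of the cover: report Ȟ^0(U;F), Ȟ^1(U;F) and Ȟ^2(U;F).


nonempty overlaps:
  V1={{p},{t},{v},{r,v},{s,v},{u,v},{s,u,v}} V2={{p},{s},{u},{q,s},{s,u},{s,v},{u,v},{s,u,v}} V3={{q},{t},{q,s}} V4={{r},{u},{r,v},{s,u},{u,v},{s,u,v}} V5={{u},{s,u},{u,v},{s,u,v}}
  V12={{p},{s,v},{u,v},{s,u,v}} V13={{t}} V14={{r,v},{u,v},{s,u,v}} V15={{u,v},{s,u,v}} V23={{q,s}} V24={{u},{s,u},{u,v},{s,u,v}} V25={{u},{s,u},{u,v},{s,u,v}} V45={{u},{s,u},{u,v},{s,u,v}}
  V124={{u,v},{s,u,v}} V125={{u,v},{s,u,v}} V145={{u,v},{s,u,v}} V245={{u},{s,u},{u,v},{s,u,v}}
  V1245={{u,v},{s,u,v}}
C dims 5,8,4,1; δ0: rk_F7 4; δ1: rk_F7 3; δ2: rk_F7 1
degree 0: 5−4−0 = 1 → Ȟ^0 ≅ Z/7
degree 1: 8−3−4 = 1 → Ȟ^1 ≅ Z/7
degree 2: 4−1−3 = 0 → Ȟ^2 ≅ 0

Ȟ^0(U;F) ≅ Z/7; Ȟ^1(U;F) ≅ Z/7; Ȟ^2(U;F) ≅ 0


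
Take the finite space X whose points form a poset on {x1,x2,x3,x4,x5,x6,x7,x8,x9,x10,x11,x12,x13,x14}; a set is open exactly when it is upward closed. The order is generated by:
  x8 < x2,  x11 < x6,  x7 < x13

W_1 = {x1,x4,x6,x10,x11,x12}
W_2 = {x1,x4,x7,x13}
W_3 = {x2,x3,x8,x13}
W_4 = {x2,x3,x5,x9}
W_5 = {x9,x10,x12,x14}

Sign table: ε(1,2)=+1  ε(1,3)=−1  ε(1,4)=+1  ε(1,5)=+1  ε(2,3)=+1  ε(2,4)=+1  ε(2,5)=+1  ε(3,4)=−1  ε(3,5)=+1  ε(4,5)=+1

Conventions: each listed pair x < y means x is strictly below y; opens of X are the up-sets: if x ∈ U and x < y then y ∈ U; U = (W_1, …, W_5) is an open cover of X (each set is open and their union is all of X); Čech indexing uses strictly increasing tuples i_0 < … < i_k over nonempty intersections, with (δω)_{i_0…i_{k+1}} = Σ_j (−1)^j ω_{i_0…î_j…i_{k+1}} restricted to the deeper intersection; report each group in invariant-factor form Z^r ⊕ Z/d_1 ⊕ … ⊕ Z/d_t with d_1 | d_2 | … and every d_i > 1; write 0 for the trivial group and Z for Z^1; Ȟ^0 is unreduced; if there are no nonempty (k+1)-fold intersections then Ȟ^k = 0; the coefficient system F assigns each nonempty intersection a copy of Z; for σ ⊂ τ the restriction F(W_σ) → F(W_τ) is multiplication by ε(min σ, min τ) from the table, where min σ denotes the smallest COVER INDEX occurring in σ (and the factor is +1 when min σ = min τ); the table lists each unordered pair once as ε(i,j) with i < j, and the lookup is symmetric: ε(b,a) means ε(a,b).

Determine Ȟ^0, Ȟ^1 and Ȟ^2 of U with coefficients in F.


Ȟ^0 ≅ 0,  Ȟ^1 ≅ Z/2,  Ȟ^2 ≅ 0

intersection data:
  W12={x1,x4} W15={x10,x12} W23={x13} W34={x2,x3} W45={x9}
C dims 5,5; δ0: rk 5, SNF 1^4·2
Ȟ^0 = (5 − 5) − 0 = 0, so Ȟ^0 ≅ 0
Ȟ^1 = (5 − 0) − 5 = 0 plus torsion [2], so Ȟ^1 ≅ Z/2
Ȟ^2 = (0 − 0) − 0 = 0, so Ȟ^2 ≅ 0


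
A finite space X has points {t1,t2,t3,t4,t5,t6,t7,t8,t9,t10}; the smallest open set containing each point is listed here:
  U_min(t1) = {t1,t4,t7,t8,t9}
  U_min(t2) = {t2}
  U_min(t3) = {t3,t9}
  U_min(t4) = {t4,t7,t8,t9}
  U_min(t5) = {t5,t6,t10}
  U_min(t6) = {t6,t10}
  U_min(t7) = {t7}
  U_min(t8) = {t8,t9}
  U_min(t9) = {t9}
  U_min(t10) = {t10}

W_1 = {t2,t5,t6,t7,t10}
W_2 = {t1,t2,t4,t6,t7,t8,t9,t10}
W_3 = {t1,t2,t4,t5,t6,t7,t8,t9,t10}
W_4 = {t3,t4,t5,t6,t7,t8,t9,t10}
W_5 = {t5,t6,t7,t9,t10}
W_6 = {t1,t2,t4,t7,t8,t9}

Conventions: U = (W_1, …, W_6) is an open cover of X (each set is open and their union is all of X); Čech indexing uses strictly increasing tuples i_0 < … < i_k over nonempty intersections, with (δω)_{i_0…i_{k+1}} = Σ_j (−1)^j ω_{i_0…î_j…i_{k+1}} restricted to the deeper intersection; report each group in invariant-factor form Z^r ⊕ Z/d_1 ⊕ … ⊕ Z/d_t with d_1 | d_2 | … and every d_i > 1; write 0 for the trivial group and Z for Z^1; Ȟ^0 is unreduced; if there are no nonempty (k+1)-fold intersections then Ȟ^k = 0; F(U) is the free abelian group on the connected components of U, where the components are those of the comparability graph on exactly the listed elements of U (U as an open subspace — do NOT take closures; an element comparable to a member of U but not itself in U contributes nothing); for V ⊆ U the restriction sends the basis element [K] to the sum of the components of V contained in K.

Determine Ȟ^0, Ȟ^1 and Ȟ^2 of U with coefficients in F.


nonempty overlaps:
  W12={t2,t6,t7,t10} W13={t2,t5,t6,t7,t10} W14={t5,t6,t7,t10} W15={t5,t6,t7,t10} W16={t2,t7} W23={t1,t2,t4,t6,t7,t8,t9,t10} W24={t4,t6,t7,t8,t9,t10} W25={t6,t7,t9,t10} W26={t1,t2,t4,t7,t8,t9} W34={t4,t5,t6,t7,t8,t9,t10} W35={t5,t6,t7,t9,t10} W36={t1,t2,t4,t7,t8,t9} W45={t5,t6,t7,t9,t10} W46={t4,t7,t8,t9} W56={t7,t9}
  W123={t2,t6,t7,t10} W124={t6,t7,t10} W125={t6,t7,t10} W126={t2,t7} W134={t5,t6,t7,t10} W135={t5,t6,t7,t10} W136={t2,t7} W145={t5,t6,t7,t10} W146={t7} W156={t7} W234={t4,t6,t7,t8,t9,t10} W235={t6,t7,t9,t10} W236={t1,t2,t4,t7,t8,t9} W245={t6,t7,t9,t10} W246={t4,t7,t8,t9} W256={t7,t9} W345={t5,t6,t7,t9,t10} W346={t4,t7,t8,t9} W356={t7,t9} W456={t7,t9}
  W1234={t6,t7,t10} W1235={t6,t7,t10} W1236={t2,t7} W1245={t6,t7,t10} W1246={t7} W1256={t7} W1345={t5,t6,t7,t10} W1346={t7} W1356={t7} W1456={t7} W2345={t6,t7,t9,t10} W2346={t4,t7,t8,t9} W2356={t7,t9} W2456={t7,t9} W3456={t7,t9}
  W12345={t6,t7,t10} W12346={t7} W12356={t7} W12456={t7} W13456={t7} W23456={t7,t9}
  W123456={t7}
components per intersection:
  W1: {t2} {t5,t6,t10} {t7}
  W2: {t1,t4,t7,t8,t9} {t2} {t6,t10}
  W3: {t1,t4,t7,t8,t9} {t2} {t5,t6,t10}
  W4: {t3,t4,t7,t8,t9} {t5,t6,t10}
  W5: {t5,t6,t10} {t7} {t9}
  W6: {t1,t4,t7,t8,t9} {t2}
  W12: {t2} {t6,t10} {t7}
  W13: {t2} {t5,t6,t10} {t7}
  W14: {t5,t6,t10} {t7}
  W15: {t5,t6,t10} {t7}
  W16: {t2} {t7}
  W23: {t1,t4,t7,t8,t9} {t2} {t6,t10}
  W24: {t4,t7,t8,t9} {t6,t10}
  W25: {t6,t10} {t7} {t9}
  W26: {t1,t4,t7,t8,t9} {t2}
  W34: {t4,t7,t8,t9} {t5,t6,t10}
  W35: {t5,t6,t10} {t7} {t9}
  W36: {t1,t4,t7,t8,t9} {t2}
  W45: {t5,t6,t10} {t7} {t9}
  W46: {t4,t7,t8,t9}
  W56: {t7} {t9}
  W123: {t2} {t6,t10} {t7}
  W124: {t6,t10} {t7}
  W125: {t6,t10} {t7}
  W126: {t2} {t7}
  W134: {t5,t6,t10} {t7}
  W135: {t5,t6,t10} {t7}
  W136: {t2} {t7}
  W145: {t5,t6,t10} {t7}
  W146: {t7}
  W156: {t7}
  W234: {t4,t7,t8,t9} {t6,t10}
  W235: {t6,t10} {t7} {t9}
  W236: {t1,t4,t7,t8,t9} {t2}
  W245: {t6,t10} {t7} {t9}
  W246: {t4,t7,t8,t9}
  W256: {t7} {t9}
  W345: {t5,t6,t10} {t7} {t9}
  W346: {t4,t7,t8,t9}
  W356: {t7} {t9}
  W456: {t7} {t9}
  W1234: {t6,t10} {t7}
  W1235: {t6,t10} {t7}
  W1236: {t2} {t7}
  W1245: {t6,t10} {t7}
  W1246: {t7}
  W1256: {t7}
  W1345: {t5,t6,t10} {t7}
  W1346: {t7}
  W1356: {t7}
  W1456: {t7}
  W2345: {t6,t10} {t7} {t9}
  W2346: {t4,t7,t8,t9}
  W2356: {t7} {t9}
  W2456: {t7} {t9}
  W3456: {t7} {t9}
  W12345: {t6,t10} {t7}
  W12346: {t7}
  W12356: {t7}
  W12456: {t7}
  W13456: {t7}
  W23456: {t7} {t9}
  W123456: {t7}
C dims 16,35,40,25; δ0: rk 13, SNF 1^13; δ1: rk 22, SNF 1^22; δ2: rk 18, SNF 1^18
degree 0: 16−13−0 = 3 → Ȟ^0 ≅ Z^3
degree 1: 35−22−13 = 0 → Ȟ^1 ≅ 0
degree 2: 40−18−22 = 0 → Ȟ^2 ≅ 0

Ȟ^0(U;F) ≅ Z^3,  Ȟ^1(U;F) ≅ 0,  Ȟ^2(U;F) ≅ 0


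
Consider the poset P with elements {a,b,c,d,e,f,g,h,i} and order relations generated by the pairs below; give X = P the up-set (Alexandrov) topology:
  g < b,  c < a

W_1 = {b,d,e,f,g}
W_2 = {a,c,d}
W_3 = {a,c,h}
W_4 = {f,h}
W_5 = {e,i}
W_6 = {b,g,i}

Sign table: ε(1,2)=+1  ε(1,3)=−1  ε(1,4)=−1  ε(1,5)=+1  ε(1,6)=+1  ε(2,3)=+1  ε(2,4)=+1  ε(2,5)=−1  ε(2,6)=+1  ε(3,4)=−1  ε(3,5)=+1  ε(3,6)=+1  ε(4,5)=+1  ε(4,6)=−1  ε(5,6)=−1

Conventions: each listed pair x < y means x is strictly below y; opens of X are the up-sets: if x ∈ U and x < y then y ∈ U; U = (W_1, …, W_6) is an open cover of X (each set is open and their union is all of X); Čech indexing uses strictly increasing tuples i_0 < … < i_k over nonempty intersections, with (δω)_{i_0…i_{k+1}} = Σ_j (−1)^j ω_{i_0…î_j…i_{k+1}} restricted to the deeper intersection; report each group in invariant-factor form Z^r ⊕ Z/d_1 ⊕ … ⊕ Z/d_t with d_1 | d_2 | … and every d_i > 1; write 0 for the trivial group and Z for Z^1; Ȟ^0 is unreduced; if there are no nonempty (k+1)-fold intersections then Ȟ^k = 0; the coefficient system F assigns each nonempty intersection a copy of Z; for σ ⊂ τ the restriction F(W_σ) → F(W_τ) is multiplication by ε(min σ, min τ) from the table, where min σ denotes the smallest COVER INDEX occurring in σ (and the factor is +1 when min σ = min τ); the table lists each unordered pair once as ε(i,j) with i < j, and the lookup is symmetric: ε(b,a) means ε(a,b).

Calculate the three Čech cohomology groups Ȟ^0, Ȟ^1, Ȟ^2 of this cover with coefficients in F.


Ȟ^0(U;F) ≅ 0, Ȟ^1(U;F) ≅ Z ⊕ Z/2, Ȟ^2(U;F) ≅ 0

nerve of the cover:
  W12={d} W14={f} W15={e} W16={b,g} W23={a,c} W34={h} W56={i}
C dims 6,7; δ0: rk 6, SNF 1^5·2
Ȟ^0 = (6 − 6) − 0 = 0, so Ȟ^0 ≅ 0
Ȟ^1 = (7 − 0) − 6 = 1 plus torsion [2], so Ȟ^1 ≅ Z ⊕ Z/2
Ȟ^2 = (0 − 0) − 0 = 0, so Ȟ^2 ≅ 0


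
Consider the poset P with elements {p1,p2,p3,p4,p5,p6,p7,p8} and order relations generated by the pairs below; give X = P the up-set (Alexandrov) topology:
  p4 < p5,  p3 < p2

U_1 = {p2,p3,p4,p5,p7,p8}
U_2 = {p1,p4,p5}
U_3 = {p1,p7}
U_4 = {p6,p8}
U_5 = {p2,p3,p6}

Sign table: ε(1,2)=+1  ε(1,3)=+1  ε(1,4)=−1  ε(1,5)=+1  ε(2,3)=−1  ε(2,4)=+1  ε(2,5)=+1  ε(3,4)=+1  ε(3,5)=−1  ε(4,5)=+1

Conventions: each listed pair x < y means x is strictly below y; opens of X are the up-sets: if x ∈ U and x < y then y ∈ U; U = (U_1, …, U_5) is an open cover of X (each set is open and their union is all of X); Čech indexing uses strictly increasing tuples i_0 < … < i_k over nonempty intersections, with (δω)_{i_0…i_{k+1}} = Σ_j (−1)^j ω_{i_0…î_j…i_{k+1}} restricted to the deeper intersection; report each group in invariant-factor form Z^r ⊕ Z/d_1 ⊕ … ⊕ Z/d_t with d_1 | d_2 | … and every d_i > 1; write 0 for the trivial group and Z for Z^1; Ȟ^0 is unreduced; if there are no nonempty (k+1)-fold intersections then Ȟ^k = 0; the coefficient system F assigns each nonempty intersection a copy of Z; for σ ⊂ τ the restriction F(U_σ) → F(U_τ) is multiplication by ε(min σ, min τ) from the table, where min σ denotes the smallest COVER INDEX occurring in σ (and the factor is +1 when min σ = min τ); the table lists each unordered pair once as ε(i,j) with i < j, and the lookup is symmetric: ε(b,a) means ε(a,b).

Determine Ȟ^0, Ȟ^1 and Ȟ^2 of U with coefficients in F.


Ȟ^0(U;F) ≅ 0; Ȟ^1(U;F) ≅ Z ⊕ Z/2; Ȟ^2(U;F) ≅ 0

nonempty overlaps:
  U12={p4,p5} U13={p7} U14={p8} U15={p2,p3} U23={p1} U45={p6}
C dims 5,6; δ0: rk 5, SNF 1^4·2
degree 0: 5−5−0 = 0 → Ȟ^0 ≅ 0
degree 1: 6−0−5 = 1 plus torsion [2] → Ȟ^1 ≅ Z ⊕ Z/2
degree 2: 0−0−0 = 0 → Ȟ^2 ≅ 0


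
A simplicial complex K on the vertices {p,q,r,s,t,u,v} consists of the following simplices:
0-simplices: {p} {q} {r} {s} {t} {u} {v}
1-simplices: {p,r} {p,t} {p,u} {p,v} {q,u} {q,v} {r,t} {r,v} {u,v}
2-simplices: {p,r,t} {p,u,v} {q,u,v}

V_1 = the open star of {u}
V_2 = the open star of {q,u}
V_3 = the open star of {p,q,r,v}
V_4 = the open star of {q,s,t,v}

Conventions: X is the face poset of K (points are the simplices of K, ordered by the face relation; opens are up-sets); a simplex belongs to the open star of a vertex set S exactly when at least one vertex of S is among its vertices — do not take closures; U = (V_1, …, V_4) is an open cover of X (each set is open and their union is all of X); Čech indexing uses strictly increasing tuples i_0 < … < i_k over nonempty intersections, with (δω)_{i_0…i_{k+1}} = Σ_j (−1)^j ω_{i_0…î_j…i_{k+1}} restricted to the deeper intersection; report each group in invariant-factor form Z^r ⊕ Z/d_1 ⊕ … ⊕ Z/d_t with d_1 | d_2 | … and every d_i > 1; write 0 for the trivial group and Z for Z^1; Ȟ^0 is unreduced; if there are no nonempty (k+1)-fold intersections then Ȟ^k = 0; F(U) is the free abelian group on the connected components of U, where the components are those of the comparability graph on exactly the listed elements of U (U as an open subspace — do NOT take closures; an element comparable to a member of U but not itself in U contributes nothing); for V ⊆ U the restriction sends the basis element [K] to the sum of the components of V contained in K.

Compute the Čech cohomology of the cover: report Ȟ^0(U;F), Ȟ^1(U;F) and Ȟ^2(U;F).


Ȟ^0 = Z^2, Ȟ^1 = 0 and Ȟ^2 = 0

cover nerve:
  V1={{u},{p,u},{q,u},{u,v},{p,u,v},{q,u,v}} V2={{q},{u},{p,u},{q,u},{q,v},{u,v},{p,u,v},{q,u,v}} V3={{p},{q},{r},{v},{p,r},{p,t},{p,u},{p,v},{q,u},{q,v},{r,t},{r,v},{u,v},{p,r,t},{p,u,v},{q,u,v}} V4={{q},{s},{t},{v},{p,t},{p,v},{q,u},{q,v},{r,t},{r,v},{u,v},{p,r,t},{p,u,v},{q,u,v}}
  V12={{u},{p,u},{q,u},{u,v},{p,u,v},{q,u,v}} V13={{p,u},{q,u},{u,v},{p,u,v},{q,u,v}} V14={{q,u},{u,v},{p,u,v},{q,u,v}} V23={{q},{p,u},{q,u},{q,v},{u,v},{p,u,v},{q,u,v}} V24={{q},{q,u},{q,v},{u,v},{p,u,v},{q,u,v}} V34={{q},{v},{p,t},{p,v},{q,u},{q,v},{r,t},{r,v},{u,v},{p,r,t},{p,u,v},{q,u,v}}
  V123={{p,u},{q,u},{u,v},{p,u,v},{q,u,v}} V124={{q,u},{u,v},{p,u,v},{q,u,v}} V134={{q,u},{u,v},{p,u,v},{q,u,v}} V234={{q},{q,u},{q,v},{u,v},{p,u,v},{q,u,v}}
  V1234={{q,u},{u,v},{p,u,v},{q,u,v}}
components per intersection:
  V1: {{u},{p,u},{q,u},{u,v},{p,u,v},{q,u,v}}
  V2: {{q},{u},{p,u},{q,u},{q,v},{u,v},{p,u,v},{q,u,v}}
  V3: {{p},{q},{r},{v},{p,r},{p,t},{p,u},{p,v},{q,u},{q,v},{r,t},{r,v},{u,v},{p,r,t},{p,u,v},{q,u,v}}
  V4: {{q},{v},{p,v},{q,u},{q,v},{r,v},{u,v},{p,u,v},{q,u,v}} {{s}} {{t},{p,t},{r,t},{p,r,t}}
  V12: {{u},{p,u},{q,u},{u,v},{p,u,v},{q,u,v}}
  V13: {{p,u},{q,u},{u,v},{p,u,v},{q,u,v}}
  V14: {{q,u},{u,v},{p,u,v},{q,u,v}}
  V23: {{q},{p,u},{q,u},{q,v},{u,v},{p,u,v},{q,u,v}}
  V24: {{q},{q,u},{q,v},{u,v},{p,u,v},{q,u,v}}
  V34: {{q},{v},{p,v},{q,u},{q,v},{r,v},{u,v},{p,u,v},{q,u,v}} {{p,t},{r,t},{p,r,t}}
  V123: {{p,u},{q,u},{u,v},{p,u,v},{q,u,v}}
  V124: {{q,u},{u,v},{p,u,v},{q,u,v}}
  V134: {{q,u},{u,v},{p,u,v},{q,u,v}}
  V234: {{q},{q,u},{q,v},{u,v},{p,u,v},{q,u,v}}
  V1234: {{q,u},{u,v},{p,u,v},{q,u,v}}
C dims 6,7,4,1; δ0: rk 4, SNF 1^4; δ1: rk 3, SNF 1^3; δ2: rk 1, SNF 1^1
Ȟ^0: (6−4)−0=2 ⇒ Z^2
Ȟ^1: (7−3)−4=0 ⇒ 0
Ȟ^2: (4−1)−3=0 ⇒ 0


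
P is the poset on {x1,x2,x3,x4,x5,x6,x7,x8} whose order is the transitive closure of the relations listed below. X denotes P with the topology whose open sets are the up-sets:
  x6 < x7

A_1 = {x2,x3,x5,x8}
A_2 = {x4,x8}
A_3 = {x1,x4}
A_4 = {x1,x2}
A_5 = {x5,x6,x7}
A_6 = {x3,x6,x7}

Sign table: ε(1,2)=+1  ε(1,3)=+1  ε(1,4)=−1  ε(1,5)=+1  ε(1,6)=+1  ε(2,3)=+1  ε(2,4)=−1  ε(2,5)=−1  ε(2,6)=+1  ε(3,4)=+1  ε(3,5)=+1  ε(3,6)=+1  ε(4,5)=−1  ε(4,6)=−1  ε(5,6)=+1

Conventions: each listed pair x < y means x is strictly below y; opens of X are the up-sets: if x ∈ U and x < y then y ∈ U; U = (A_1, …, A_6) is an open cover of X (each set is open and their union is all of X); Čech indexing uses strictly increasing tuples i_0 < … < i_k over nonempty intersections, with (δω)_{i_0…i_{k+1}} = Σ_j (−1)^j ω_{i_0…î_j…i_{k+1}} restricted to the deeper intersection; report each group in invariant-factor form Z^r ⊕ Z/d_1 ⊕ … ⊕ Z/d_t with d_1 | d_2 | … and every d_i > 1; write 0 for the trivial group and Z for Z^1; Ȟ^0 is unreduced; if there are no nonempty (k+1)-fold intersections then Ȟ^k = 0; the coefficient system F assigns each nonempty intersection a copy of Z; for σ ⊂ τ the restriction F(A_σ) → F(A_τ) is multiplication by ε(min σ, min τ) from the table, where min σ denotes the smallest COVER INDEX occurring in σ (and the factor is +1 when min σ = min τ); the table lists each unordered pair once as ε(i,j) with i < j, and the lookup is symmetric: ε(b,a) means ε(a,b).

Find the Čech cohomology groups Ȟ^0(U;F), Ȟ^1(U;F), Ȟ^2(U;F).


Ȟ^0 ≅ 0, Ȟ^1 ≅ Z ⊕ Z/2 and Ȟ^2 ≅ 0

nonempty intersections:
  A12={x8} A14={x2} A15={x5} A16={x3} A23={x4} A34={x1} A56={x6,x7}
C dims 6,7; δ0: rk 6, SNF 1^5·2
Ȟ^0: (6−6)−0=0 ⇒ 0
Ȟ^1: (7−0)−6=1 plus torsion [2] ⇒ Z ⊕ Z/2
Ȟ^2: (0−0)−0=0 ⇒ 0


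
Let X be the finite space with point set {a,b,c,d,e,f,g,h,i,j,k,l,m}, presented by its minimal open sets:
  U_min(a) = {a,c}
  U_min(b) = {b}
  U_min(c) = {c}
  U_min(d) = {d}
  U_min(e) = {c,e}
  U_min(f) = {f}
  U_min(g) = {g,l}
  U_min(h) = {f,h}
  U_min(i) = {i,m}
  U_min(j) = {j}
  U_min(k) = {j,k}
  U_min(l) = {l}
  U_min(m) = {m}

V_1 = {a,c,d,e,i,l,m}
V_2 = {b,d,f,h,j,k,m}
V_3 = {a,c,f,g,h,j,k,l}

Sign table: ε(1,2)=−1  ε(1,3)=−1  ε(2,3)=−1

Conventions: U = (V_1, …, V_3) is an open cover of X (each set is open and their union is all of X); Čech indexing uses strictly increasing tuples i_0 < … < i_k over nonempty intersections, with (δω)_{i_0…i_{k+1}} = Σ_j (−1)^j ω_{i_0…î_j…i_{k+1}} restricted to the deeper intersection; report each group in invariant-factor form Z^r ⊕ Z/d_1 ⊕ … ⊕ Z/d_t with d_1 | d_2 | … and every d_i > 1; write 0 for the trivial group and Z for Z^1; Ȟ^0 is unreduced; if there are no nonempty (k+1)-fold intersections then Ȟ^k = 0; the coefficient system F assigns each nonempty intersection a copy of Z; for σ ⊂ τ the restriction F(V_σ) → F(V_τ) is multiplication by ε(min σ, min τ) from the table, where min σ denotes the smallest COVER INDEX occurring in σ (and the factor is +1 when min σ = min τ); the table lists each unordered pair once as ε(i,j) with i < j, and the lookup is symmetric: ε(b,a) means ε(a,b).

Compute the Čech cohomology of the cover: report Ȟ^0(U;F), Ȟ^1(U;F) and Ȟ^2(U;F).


Ȟ^0 ≅ 0,  Ȟ^1 ≅ Z/2,  Ȟ^2 ≅ 0

nonempty overlaps:
  V12={d,m} V13={a,c,l} V23={f,h,j,k}
C dims 3,3; δ0: rk 3, SNF 1^2·2
degree 0: 3−3−0 = 0 → Ȟ^0 ≅ 0
degree 1: 3−0−3 = 0 plus torsion [2] → Ȟ^1 ≅ Z/2
degree 2: 0−0−0 = 0 → Ȟ^2 ≅ 0


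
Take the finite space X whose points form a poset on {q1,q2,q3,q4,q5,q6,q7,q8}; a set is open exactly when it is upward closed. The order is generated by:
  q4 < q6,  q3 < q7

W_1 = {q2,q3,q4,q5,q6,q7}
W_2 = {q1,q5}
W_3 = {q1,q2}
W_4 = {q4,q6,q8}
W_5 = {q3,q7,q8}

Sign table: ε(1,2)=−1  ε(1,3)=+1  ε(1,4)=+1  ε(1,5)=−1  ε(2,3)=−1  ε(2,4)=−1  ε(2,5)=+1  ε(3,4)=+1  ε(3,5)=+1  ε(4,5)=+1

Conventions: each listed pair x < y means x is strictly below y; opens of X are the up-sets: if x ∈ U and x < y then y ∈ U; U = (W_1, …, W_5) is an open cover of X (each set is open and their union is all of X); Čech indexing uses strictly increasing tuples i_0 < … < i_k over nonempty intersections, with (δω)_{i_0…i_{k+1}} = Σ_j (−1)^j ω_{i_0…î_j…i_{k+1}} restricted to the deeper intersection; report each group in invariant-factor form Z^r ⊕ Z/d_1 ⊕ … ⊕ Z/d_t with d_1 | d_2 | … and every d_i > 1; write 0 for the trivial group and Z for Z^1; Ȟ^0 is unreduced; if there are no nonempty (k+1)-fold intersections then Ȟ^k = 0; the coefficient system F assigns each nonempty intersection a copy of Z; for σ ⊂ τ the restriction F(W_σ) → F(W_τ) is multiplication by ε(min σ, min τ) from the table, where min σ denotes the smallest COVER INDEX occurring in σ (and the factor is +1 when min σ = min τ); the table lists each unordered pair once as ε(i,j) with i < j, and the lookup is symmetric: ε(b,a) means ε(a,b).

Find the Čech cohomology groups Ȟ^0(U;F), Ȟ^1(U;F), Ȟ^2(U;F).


intersection data:
  W12={q5} W13={q2} W14={q4,q6} W15={q3,q7} W23={q1} W45={q8}
C dims 5,6; δ0: rk 5, SNF 1^4·2
Ȟ^0 = (5 − 5) − 0 = 0, so Ȟ^0 ≅ 0
Ȟ^1 = (6 − 0) − 5 = 1 plus torsion [2], so Ȟ^1 ≅ Z ⊕ Z/2
Ȟ^2 = (0 − 0) − 0 = 0, so Ȟ^2 ≅ 0

Ȟ^0 = 0, Ȟ^1 = Z ⊕ Z/2, Ȟ^2 = 0


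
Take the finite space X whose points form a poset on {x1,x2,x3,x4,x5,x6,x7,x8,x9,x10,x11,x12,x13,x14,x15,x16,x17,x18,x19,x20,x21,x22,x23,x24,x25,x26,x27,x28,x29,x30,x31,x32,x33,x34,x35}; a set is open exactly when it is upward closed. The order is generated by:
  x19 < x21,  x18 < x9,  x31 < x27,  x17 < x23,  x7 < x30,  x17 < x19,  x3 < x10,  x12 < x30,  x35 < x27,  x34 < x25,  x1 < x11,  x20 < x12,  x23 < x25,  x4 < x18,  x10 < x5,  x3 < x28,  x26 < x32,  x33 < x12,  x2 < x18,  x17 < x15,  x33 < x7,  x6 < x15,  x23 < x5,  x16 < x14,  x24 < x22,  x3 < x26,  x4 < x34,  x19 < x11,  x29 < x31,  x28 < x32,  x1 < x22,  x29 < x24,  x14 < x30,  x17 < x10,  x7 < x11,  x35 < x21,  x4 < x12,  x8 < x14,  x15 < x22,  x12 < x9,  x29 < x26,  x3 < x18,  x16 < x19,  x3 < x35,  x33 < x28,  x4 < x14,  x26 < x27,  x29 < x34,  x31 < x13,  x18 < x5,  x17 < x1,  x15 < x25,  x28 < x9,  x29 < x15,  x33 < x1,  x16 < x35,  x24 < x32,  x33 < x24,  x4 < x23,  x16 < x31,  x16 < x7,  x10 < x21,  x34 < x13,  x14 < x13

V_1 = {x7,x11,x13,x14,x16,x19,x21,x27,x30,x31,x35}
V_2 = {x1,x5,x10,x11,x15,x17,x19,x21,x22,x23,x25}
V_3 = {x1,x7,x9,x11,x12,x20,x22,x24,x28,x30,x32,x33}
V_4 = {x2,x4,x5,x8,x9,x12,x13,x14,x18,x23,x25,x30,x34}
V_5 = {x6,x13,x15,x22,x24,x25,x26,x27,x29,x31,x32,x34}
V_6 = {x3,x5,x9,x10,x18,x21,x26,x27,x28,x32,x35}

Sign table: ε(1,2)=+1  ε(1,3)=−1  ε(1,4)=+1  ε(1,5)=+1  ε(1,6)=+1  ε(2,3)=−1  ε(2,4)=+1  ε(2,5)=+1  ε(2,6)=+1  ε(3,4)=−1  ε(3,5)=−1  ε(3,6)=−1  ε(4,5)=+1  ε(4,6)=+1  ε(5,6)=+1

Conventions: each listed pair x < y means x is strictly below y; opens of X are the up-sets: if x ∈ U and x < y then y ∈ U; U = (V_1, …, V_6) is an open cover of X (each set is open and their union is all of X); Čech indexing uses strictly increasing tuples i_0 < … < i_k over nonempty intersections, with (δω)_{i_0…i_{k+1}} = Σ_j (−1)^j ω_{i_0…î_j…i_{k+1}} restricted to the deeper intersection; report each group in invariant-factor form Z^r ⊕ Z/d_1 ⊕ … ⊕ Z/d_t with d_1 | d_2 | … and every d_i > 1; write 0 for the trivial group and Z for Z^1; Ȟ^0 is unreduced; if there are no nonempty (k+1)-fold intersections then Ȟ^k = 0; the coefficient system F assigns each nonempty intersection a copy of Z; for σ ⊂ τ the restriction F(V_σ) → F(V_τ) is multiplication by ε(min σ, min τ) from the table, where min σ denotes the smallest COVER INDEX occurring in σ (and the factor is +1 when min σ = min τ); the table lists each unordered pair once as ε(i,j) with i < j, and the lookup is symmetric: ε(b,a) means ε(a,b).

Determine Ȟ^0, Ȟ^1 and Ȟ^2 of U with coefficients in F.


Ȟ^0 ≅ Z, Ȟ^1 ≅ 0, Ȟ^2 ≅ Z/2

cover nerve:
  V12={x11,x19,x21} V13={x7,x11,x30} V14={x13,x14,x30} V15={x13,x27,x31} V16={x21,x27,x35} V23={x1,x11,x22} V24={x5,x23,x25} V25={x15,x22,x25} V26={x5,x10,x21} V34={x9,x12,x30} V35={x22,x24,x32} V36={x9,x28,x32} V45={x13,x25,x34} V46={x5,x9,x18} V56={x26,x27,x32}
  V123={x11} V126={x21} V134={x30} V145={x13} V156={x27} V235={x22} V245={x25} V246={x5} V346={x9} V356={x32}
C dims 6,15,10; δ0: rk 5, SNF 1^5; δ1: rk 10, SNF 1^9·2
Ȟ^0: (6−5)−0=1 ⇒ Z
Ȟ^1: (15−10)−5=0 ⇒ 0
Ȟ^2: (10−0)−10=0 plus torsion [2] ⇒ Z/2


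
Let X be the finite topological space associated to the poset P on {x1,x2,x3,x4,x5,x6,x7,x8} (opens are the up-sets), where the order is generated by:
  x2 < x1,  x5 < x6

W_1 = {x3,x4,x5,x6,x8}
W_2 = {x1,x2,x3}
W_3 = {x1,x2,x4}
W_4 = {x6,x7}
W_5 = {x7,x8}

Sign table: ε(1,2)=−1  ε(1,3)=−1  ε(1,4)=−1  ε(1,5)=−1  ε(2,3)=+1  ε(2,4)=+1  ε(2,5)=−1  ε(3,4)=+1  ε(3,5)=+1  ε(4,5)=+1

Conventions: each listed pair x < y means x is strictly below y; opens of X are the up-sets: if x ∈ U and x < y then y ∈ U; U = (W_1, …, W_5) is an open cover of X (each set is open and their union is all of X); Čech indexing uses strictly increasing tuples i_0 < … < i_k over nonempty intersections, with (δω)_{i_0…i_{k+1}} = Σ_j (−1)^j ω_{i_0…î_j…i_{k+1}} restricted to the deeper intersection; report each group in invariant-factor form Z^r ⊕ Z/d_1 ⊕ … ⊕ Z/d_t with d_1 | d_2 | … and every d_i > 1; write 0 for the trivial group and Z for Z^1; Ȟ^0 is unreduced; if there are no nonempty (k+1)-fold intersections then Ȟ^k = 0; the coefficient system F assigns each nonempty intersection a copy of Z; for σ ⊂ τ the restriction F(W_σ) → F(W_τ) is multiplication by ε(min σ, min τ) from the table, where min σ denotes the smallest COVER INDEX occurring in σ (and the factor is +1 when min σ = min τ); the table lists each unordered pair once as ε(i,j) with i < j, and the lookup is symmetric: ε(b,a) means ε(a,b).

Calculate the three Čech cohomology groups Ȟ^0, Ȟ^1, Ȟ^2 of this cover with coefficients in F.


Ȟ^0 = Z,  Ȟ^1 = Z^2,  Ȟ^2 = 0

intersection data:
  W12={x3} W13={x4} W14={x6} W15={x8} W23={x1,x2} W45={x7}
C dims 5,6; δ0: rk 4, SNF 1^4
Ȟ^0 = (5 − 4) − 0 = 1, so Ȟ^0 ≅ Z
Ȟ^1 = (6 − 0) − 4 = 2, so Ȟ^1 ≅ Z^2
Ȟ^2 = (0 − 0) − 0 = 0, so Ȟ^2 ≅ 0


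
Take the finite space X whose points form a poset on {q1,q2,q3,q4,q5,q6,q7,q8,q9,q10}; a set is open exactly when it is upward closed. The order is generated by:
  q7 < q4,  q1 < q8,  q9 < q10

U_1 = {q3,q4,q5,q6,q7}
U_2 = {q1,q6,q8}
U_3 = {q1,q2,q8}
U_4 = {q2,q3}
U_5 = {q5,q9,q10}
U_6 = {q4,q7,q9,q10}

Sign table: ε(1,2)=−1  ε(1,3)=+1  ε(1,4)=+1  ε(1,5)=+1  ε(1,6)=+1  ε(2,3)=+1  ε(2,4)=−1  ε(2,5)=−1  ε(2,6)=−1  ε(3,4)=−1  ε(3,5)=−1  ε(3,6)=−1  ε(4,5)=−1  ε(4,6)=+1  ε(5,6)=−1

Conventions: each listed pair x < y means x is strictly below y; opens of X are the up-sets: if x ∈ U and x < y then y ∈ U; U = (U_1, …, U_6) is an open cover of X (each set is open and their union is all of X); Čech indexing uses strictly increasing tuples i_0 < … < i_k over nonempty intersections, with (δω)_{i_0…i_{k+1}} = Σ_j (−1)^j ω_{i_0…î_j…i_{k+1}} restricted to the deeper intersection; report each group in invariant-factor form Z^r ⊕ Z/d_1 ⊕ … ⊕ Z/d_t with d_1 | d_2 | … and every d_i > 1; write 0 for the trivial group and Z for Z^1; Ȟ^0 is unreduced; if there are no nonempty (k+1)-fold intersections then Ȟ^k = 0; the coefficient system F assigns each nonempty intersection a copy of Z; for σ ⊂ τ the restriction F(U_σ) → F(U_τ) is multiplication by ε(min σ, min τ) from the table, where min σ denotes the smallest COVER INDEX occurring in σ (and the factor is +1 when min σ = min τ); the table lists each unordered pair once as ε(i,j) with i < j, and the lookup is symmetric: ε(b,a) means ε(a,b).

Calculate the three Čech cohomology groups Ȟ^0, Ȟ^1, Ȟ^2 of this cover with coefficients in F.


Ȟ^0(U;F) ≅ 0,  Ȟ^1(U;F) ≅ Z ⊕ Z/2,  Ȟ^2(U;F) ≅ 0

cover nerve:
  U12={q6} U14={q3} U15={q5} U16={q4,q7} U23={q1,q8} U34={q2} U56={q9,q10}
C dims 6,7; δ0: rk 6, SNF 1^5·2
Ȟ^0: (6−6)−0=0 ⇒ 0
Ȟ^1: (7−0)−6=1 plus torsion [2] ⇒ Z ⊕ Z/2
Ȟ^2: (0−0)−0=0 ⇒ 0
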